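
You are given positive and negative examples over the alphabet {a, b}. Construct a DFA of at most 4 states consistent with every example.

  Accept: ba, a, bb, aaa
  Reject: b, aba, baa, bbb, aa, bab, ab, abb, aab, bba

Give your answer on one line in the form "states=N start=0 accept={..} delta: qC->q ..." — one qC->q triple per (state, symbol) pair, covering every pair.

State merging on the prefix tree: take the shortest (then alphabetical) example prefix whose next move is undefined and point that move at state 0, else 1, else 2, ...; a target is out if some Accept/Reject pair would then sit in one state with the same input left (inseparable). If every existing state is out, open a new one.
a: 0a undefined. 0a->0: no, ba/aba meet in 0 with "ba" left. Open state 1: 0a->1.
b: 0b undefined. 0b->0: no, ba/bba meet in 1. 0b->1: no, ba/aa meet in 1 with "a" left. Open state 2: 0b->2.
aa: 1a undefined. 1a->0: ok.
ab: 1b undefined. 1b->0: no, a/aba meet in 1. 1b->1: no, a/ab meet in 1. 1b->2: no, ba/aba meet in 2 with "a" left. Open state 3: 1b->3.
ba: 2a undefined. 2a->0: no, ba/aa meet in 0. 2a->1: ok.
bb: 2b undefined. 2b->0: no, ba/bba meet in 1. 2b->1: ok.
aba: 3a undefined. 3a->0: ok.
abb: 3b undefined. 3b->0: ok.
All examples now run through 4 states with every (state, symbol) defined. Accept strings end in {1}, Reject strings end in {0,2,3}; accept={1}.

states=4 start=0 accept={1} delta: 0a->1 0b->2 1a->0 1b->3 2a->1 2b->1 3a->0 3b->0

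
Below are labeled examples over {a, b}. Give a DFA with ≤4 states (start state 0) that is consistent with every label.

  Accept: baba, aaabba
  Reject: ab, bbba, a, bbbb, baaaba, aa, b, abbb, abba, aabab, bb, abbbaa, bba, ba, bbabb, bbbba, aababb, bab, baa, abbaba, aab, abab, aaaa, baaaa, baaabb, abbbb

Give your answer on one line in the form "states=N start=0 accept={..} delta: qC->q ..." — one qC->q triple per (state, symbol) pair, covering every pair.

states=4 start=0 accept={3} delta: 0a->1 0b->0 1a->2 1b->2 2a->3 2b->1 3a->0 3b->1

State merging on the prefix tree: take the shortest (then alphabetical) example prefix whose next move is undefined and point that move at state 0, else 1, else 2, ...; a target is out if some Accept/Reject pair would then sit in one state with the same input left (inseparable). If every existing state is out, open a new one.
a: 0a undefined. 0a->0: no, aaabba/abba meet in 0 with "bba" left. Open state 1: 0a->1.
b: 0b undefined. 0b->0: ok.
aa: 1a undefined. 1a->0: no, baba/baaaba meet in 1 with "ba" left. 1a->1: no, baba/baaaba meet in 1 with "ba" left. Open state 2: 1a->2.
ab: 1b undefined. 1b->0: no, baba/bbba meet in 1. 1b->1: no, baba/aa meet in 2. 1b->2: ok.
aaa: 2a undefined. 2a->0: no, baba/bbbb meet in 0. 2a->1: no, baba/bbba meet in 1. 2a->2: no, baba/ab meet in 2. Open state 3: 2a->3.
aab: 2b undefined. 2b->0: no, baba/abbaba meet in 3. 2b->1: ok.
aaaa: 3a undefined. 3a->0: ok.
aaab: 3b undefined. 3b->0: no, aaabba/bbba meet in 1. 3b->1: ok.
All examples now run through 4 states with every (state, symbol) defined. Accept strings end in {3}, Reject strings end in {0,1,2}; accept={3}.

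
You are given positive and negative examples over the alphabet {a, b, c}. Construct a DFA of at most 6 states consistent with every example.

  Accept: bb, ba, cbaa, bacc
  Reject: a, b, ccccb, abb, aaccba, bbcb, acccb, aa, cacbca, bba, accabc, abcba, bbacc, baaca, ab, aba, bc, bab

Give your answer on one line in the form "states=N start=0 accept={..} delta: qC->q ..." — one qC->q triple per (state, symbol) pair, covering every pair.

states=4 start=0 accept={0,3} delta: 0a->1 0b->2 0c->0 1a->1 1b->1 1c->1 2a->3 2b->0 2c->1 3a->0 3b->1 3c->0

Grow the machine one transition at a time. Run the examples from 0; the earliest place one falls off (shortest prefix, ties alphabetical) gets sent to the lowest-numbered state that keeps every Accept/Reject pair distinguishable — a pair clashes when both reach the same state with identical unread suffix — and to a fresh state only if none does.
a: 0a undefined. 0a->0: no, bb/abb meet in 0 with "bb" left. Open state 1: 0a->1.
b: 0b undefined. 0b->0: no, bb/b meet in 0. 0b->1: no, bb/ab meet in 1 with "b" left. Open state 2: 0b->2.
c: 0c undefined. 0c->0: ok.
aa: 1a undefined. 1a->0: no, ba/aaccba meet in 2 with "a" left. 1a->1: ok.
ab: 1b undefined. 1b->0: no, ba/abcba meet in 2 with "a" left. 1b->1: ok.
ac: 1c undefined. 1c->0: no, ba/aaccba meet in 2 with "a" left. 1c->1: ok.
ba: 2a undefined. 2a->0: no, cbaa/a meet in 1. 2a->1: no, ba/a meet in 1. 2a->2: no, bb/bab meet in 2 with "b" left. Open state 3: 2a->3.
bb: 2b undefined. 2b->0: ok.
bc: 2c undefined. 2c->0: no, bb/bc meet in 0. 2c->1: ok.
baa: 3a undefined. 3a->0: ok.
bab: 3b undefined. 3b->0: no, bb/bab meet in 0. 3b->1: ok.
bac: 3c undefined. 3c->0: ok.
All examples now run through 4 states with every (state, symbol) defined. Accept strings end in {0,3}, Reject strings end in {1,2}; accept={0,3}.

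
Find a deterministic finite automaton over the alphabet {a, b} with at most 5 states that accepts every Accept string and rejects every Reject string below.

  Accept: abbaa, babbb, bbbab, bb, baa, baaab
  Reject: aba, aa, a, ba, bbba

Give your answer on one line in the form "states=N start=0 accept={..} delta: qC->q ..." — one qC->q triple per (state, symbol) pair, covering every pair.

states=3 start=0 accept={1} delta: 0a->0 0b->1 1a->2 1b->1 2a->1 2b->1

Fold the examples into a partial DFA from state 0: repeatedly fix the first undefined (state, symbol) met by the shortest-then-alphabetical prefix, trying targets in increasing order and rejecting any under which an Accept and a Reject string meet in one state with the same remainder; add a state when all current targets are rejected. Accepting states are where Accept strings end.
a: 0a undefined. 0a->0: ok.
b: 0b undefined. 0b->0: no, abbaa/aba meet in 0. Open state 1: 0b->1.
ba: 1a undefined. 1a->0: no, baa/aba meet in 0. 1a->1: no, baa/aba meet in 1. Open state 2: 1a->2.
bb: 1b undefined. 1b->0: no, abbaa/aa meet in 0. 1b->1: ok.
baa: 2a undefined. 2a->0: no, abbaa/aa meet in 0. 2a->1: ok.
bab: 2b undefined. 2b->0: no, bbbab/aa meet in 0. 2b->1: ok.
All examples now run through 3 states with every (state, symbol) defined. Accept strings end in {1}, Reject strings end in {0,2}; accept={1}.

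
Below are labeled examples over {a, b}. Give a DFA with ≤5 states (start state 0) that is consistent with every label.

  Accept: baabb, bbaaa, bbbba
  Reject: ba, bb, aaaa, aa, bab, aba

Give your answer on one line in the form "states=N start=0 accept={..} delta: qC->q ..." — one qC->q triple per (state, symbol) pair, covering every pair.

Grow the machine one transition at a time. Run the examples from 0; the earliest place one falls off (shortest prefix, ties alphabetical) gets sent to the lowest-numbered state that keeps every Accept/Reject pair distinguishable — a pair clashes when both reach the same state with identical unread suffix — and to a fresh state only if none does.
a: 0a undefined. 0a->0: ok.
b: 0b undefined. 0b->0: no, baabb/ba meet in 0. Open state 1: 0b->1.
ba: 1a undefined. 1a->0: no, baabb/bb meet in 1 with "b" left. 1a->1: ok.
bb: 1b undefined. 1b->0: no, baabb/ba meet in 1. 1b->1: no, baabb/ba meet in 1. Open state 2: 1b->2.
bba: 2a undefined. 2a->0: no, bbaaa/aaaa meet in 0. 2a->1: no, bbaaa/ba meet in 1. 2a->2: no, bbaaa/bb meet in 2. Open state 3: 2a->3.
bbb: 2b undefined. 2b->0: no, baabb/aaaa meet in 0. 2b->1: no, baabb/ba meet in 1. 2b->2: no, baabb/bb meet in 2. 2b->3: ok.
bbaa: 3a undefined. 3a->0: no, bbaaa/aaaa meet in 0. 3a->1: no, bbaaa/ba meet in 1. 3a->2: ok.
bbbb: 3b undefined. 3b->0: no, bbbba/aaaa meet in 0. 3b->1: no, bbbba/ba meet in 1. 3b->2: ok.
All examples now run through 4 states with every (state, symbol) defined. Accept strings end in {3}, Reject strings end in {0,1,2}; accept={3}.

states=4 start=0 accept={3} delta: 0a->0 0b->1 1a->1 1b->2 2a->3 2b->3 3a->2 3b->2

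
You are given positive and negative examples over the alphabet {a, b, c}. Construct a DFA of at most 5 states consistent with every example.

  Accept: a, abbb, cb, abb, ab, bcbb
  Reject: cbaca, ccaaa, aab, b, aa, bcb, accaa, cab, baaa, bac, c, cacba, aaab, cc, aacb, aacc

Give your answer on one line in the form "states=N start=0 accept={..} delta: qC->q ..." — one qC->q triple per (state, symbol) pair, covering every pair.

Grow the machine one transition at a time. Run the examples from 0; the earliest place one falls off (shortest prefix, ties alphabetical) gets sent to the lowest-numbered state that keeps every Accept/Reject pair distinguishable — a pair clashes when both reach the same state with identical unread suffix — and to a fresh state only if none does.
a: 0a undefined. 0a->0: no, a/aa meet in 0. Open state 1: 0a->1.
b: 0b undefined. 0b->0: no, cb/bcb meet in 0 with "cb" left. 0b->1: no, a/b meet in 1. Open state 2: 0b->2.
c: 0c undefined. 0c->0: no, cb/b meet in 2. 0c->1: no, a/c meet in 1. 0c->2: ok.
aa: 1a undefined. 1a->0: no, cb/aacb meet in 2 with "b" left. 1a->1: no, a/aa meet in 1. 1a->2: no, cb/aab meet in 2 with "b" left. Open state 3: 1a->3.
ab: 1b undefined. 1b->0: no, abb/b meet in 2. 1b->1: ok.
ac: 1c undefined. 1c->0: ok.
ba: 2a undefined. 2a->0: no, a/accaa meet in 1. 2a->1: no, a/cab meet in 1. 2a->2: no, cb/cab meet in 2 with "b" left. 2a->3: ok.
bc: 2c undefined. 2c->0: ok.
cb: 2b undefined. 2b->0: no, a/cbaca meet in 1. 2b->1: ok.
aaa: 3a undefined. 3a->0: no, a/baaa meet in 1. 3a->1: no, a/ccaaa meet in 1. 3a->2: no, a/aaab meet in 1. 3a->3: ok.
aab: 3b undefined. 3b->0: ok.
aac: 3c undefined. 3c->0: no, a/cbaca meet in 1. 3c->1: no, a/bac meet in 1. 3c->2: no, a/aacb meet in 1. 3c->3: no, a/cacba meet in 1. Open state 4: 3c->4.
aacb: 4b undefined. 4b->0: no, a/cacba meet in 1. 4b->1: no, a/aacb meet in 1. 4b->2: ok.
aacc: 4c undefined. 4c->0: ok.
cbaca: 4a undefined. 4a->0: ok.
All examples now run through 5 states with every (state, symbol) defined. Accept strings end in {1}, Reject strings end in {0,2,3,4}; accept={1}.

states=5 start=0 accept={1} delta: 0a->1 0b->2 0c->2 1a->3 1b->1 1c->0 2a->3 2b->1 2c->0 3a->3 3b->0 3c->4 4a->0 4b->2 4c->0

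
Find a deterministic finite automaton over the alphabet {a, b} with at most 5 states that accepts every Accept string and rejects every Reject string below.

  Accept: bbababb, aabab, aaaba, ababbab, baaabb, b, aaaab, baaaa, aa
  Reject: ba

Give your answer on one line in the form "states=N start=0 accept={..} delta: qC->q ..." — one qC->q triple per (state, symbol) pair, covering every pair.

states=3 start=0 accept={0,2} delta: 0a->1 0b->0 1a->0 1b->2 2a->0 2b->0

Fold the examples into a partial DFA from state 0: repeatedly fix the first undefined (state, symbol) met by the shortest-then-alphabetical prefix, trying targets in increasing order and rejecting any under which an Accept and a Reject string meet in one state with the same remainder; add a state when all current targets are rejected. Accepting states are where Accept strings end.
a: 0a undefined. 0a->0: no, aaaba/ba meet in 0 with "ba" left. Open state 1: 0a->1.
b: 0b undefined. 0b->0: ok.
aa: 1a undefined. 1a->0: ok.
ab: 1b undefined. 1b->0: no, aaaba/ba meet in 1. 1b->1: no, aabab/ba meet in 1. Open state 2: 1b->2.
aba: 2a undefined. 2a->0: ok.
baaabb: 2b undefined. 2b->0: ok.
All examples now run through 3 states with every (state, symbol) defined. Accept strings end in {0,2}, Reject strings end in {1}; accept={0,2}.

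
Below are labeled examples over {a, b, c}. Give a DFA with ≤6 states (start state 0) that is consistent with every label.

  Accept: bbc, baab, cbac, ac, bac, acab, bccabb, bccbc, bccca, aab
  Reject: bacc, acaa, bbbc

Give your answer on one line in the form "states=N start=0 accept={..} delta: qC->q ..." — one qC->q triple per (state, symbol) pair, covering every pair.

Grow the machine one transition at a time. Run the examples from 0; the earliest place one falls off (shortest prefix, ties alphabetical) gets sent to the lowest-numbered state that keeps every Accept/Reject pair distinguishable — a pair clashes when both reach the same state with identical unread suffix — and to a fresh state only if none does.
a: 0a undefined. 0a->0: ok.
b: 0b undefined. 0b->0: no, bbc/bbbc meet in 0 with "c" left. Open state 1: 0b->1.
c: 0c undefined. 0c->0: no, ac/acaa meet in 0. 0c->1: ok.
ba: 1a undefined. 1a->0: ok.
bb: 1b undefined. 1b->0: ok.
bc: 1c undefined. 1c->0: no, bccabb/bacc meet in 0. 1c->1: no, bbc/bacc meet in 1. Open state 2: 1c->2.
bcc: 2c undefined. 2c->0: no, bccabb/acaa meet in 0. 2c->1: no, bccabb/acaa meet in 0. 2c->2: ok.
bcca: 2a undefined. 2a->0: no, bccabb/acaa meet in 0. 2a->1: ok.
bccb: 2b undefined. 2b->0: ok.
All examples now run through 3 states with every (state, symbol) defined. Accept strings end in {1}, Reject strings end in {0,2}; accept={1}.

states=3 start=0 accept={1} delta: 0a->0 0b->1 0c->1 1a->0 1b->0 1c->2 2a->1 2b->0 2c->2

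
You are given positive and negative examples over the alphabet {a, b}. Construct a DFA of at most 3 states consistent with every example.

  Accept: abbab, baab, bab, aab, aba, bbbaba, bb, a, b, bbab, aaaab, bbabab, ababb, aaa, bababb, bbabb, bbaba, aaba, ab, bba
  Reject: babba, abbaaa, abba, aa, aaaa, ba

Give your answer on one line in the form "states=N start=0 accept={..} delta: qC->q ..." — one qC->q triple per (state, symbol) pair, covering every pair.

State merging on the prefix tree: take the shortest (then alphabetical) example prefix whose next move is undefined and point that move at state 0, else 1, else 2, ...; a target is out if some Accept/Reject pair would then sit in one state with the same input left (inseparable). If every existing state is out, open a new one.
a: 0a undefined. 0a->0: no, aba/ba meet in 0 with "ba" left. Open state 1: 0a->1.
b: 0b undefined. 0b->0: no, a/ba meet in 1. 0b->1: ok.
aa: 1a undefined. 1a->0: no, aba/babba meet in 1 with "ba" left. 1a->1: no, a/aa meet in 1. Open state 2: 1a->2.
ab: 1b undefined. 1b->0: ok.
aaa: 2a undefined. 2a->0: no, baab/abbaaa meet in 1. 2a->1: ok.
aab: 2b undefined. 2b->0: ok.
All examples now run through 3 states with every (state, symbol) defined. Accept strings end in {0,1}, Reject strings end in {2}; accept={0,1}.

states=3 start=0 accept={0,1} delta: 0a->1 0b->1 1a->2 1b->0 2a->1 2b->0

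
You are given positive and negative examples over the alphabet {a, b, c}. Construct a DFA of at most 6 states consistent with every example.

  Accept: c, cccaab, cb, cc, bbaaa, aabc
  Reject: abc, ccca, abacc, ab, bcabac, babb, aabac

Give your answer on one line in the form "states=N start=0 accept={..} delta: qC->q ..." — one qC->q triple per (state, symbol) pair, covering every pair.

State merging on the prefix tree: take the shortest (then alphabetical) example prefix whose next move is undefined and point that move at state 0, else 1, else 2, ...; a target is out if some Accept/Reject pair would then sit in one state with the same input left (inseparable). If every existing state is out, open a new one.
a: 0a undefined. 0a->0: no, aabc/abc meet in 0 with "bc" left. Open state 1: 0a->1.
b: 0b undefined. 0b->0: ok.
c: 0c undefined. 0c->0: ok.
aa: 1a undefined. 1a->0: no, bbaaa/ccca meet in 1. 1a->1: no, cccaab/ab meet in 1 with "b" left. Open state 2: 1a->2.
ab: 1b undefined. 1b->0: no, c/abc meet in 0. 1b->1: ok.
aab: 2b undefined. 2b->0: ok.
abc: 1c undefined. 1c->0: no, c/abc meet in 0. 1c->1: ok.
abac: 2c undefined. 2c->0: no, c/abacc meet in 0. 2c->1: ok.
bbaaa: 2a undefined. 2a->0: ok.
All examples now run through 3 states with every (state, symbol) defined. Accept strings end in {0}, Reject strings end in {1}; accept={0}.

states=3 start=0 accept={0} delta: 0a->1 0b->0 0c->0 1a->2 1b->1 1c->1 2a->0 2b->0 2c->1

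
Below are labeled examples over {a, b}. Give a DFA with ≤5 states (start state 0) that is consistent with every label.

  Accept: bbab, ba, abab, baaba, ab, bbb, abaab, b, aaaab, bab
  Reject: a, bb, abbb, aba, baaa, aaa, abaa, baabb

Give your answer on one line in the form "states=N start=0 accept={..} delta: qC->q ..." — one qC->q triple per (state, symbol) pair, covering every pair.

states=4 start=0 accept={2,3} delta: 0a->1 0b->2 1a->0 1b->3 2a->3 2b->0 3a->0 3b->2

State merging on the prefix tree: take the shortest (then alphabetical) example prefix whose next move is undefined and point that move at state 0, else 1, else 2, ...; a target is out if some Accept/Reject pair would then sit in one state with the same input left (inseparable). If every existing state is out, open a new one.
a: 0a undefined. 0a->0: no, ba/aba meet in 0 with "ba" left. Open state 1: 0a->1.
b: 0b undefined. 0b->0: no, ba/a meet in 1. 0b->1: no, ab/bb meet in 1 with "b" left. Open state 2: 0b->2.
aa: 1a undefined. 1a->0: ok.
ab: 1b undefined. 1b->0: no, abab/abaa meet in 0. 1b->1: no, ab/a meet in 1. 1b->2: no, ba/aba meet in 2 with "a" left. Open state 3: 1b->3.
ba: 2a undefined. 2a->0: no, ba/baaa meet in 0. 2a->1: no, ba/a meet in 1. 2a->2: no, ba/baaa meet in 2. 2a->3: ok.
bb: 2b undefined. 2b->0: ok.
aba: 3a undefined. 3a->0: ok.
abb: 3b undefined. 3b->0: no, abab/abbb meet in 2. 3b->1: no, bbab/abbb meet in 3. 3b->2: ok.
All examples now run through 4 states with every (state, symbol) defined. Accept strings end in {2,3}, Reject strings end in {0,1}; accept={2,3}.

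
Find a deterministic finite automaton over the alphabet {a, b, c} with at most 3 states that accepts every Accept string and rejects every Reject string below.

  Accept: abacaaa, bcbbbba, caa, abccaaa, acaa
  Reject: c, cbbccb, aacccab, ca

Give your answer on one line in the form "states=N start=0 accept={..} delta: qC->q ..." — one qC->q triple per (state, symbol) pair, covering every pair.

states=3 start=0 accept={0} delta: 0a->0 0b->0 0c->1 1a->2 1b->0 1c->2 2a->0 2b->1 2c->1

Grow the machine one transition at a time. Run the examples from 0; the earliest place one falls off (shortest prefix, ties alphabetical) gets sent to the lowest-numbered state that keeps every Accept/Reject pair distinguishable — a pair clashes when both reach the same state with identical unread suffix — and to a fresh state only if none does.
a: 0a undefined. 0a->0: ok.
b: 0b undefined. 0b->0: ok.
c: 0c undefined. 0c->0: no, abacaaa/c meet in 0. Open state 1: 0c->1.
ca: 1a undefined. 1a->0: no, abacaaa/ca meet in 0. 1a->1: no, abacaaa/c meet in 1. Open state 2: 1a->2.
cb: 1b undefined. 1b->0: ok.
caa: 2a undefined. 2a->0: ok.
aacc: 1c undefined. 1c->0: no, abacaaa/cbbccb meet in 0. 1c->1: no, abacaaa/cbbccb meet in 0. 1c->2: ok.
aaccc: 2c undefined. 2c->0: no, abacaaa/aacccab meet in 0. 2c->1: ok.
cbbccb: 2b undefined. 2b->0: no, abacaaa/cbbccb meet in 0. 2b->1: ok.
All examples now run through 3 states with every (state, symbol) defined. Accept strings end in {0}, Reject strings end in {1,2}; accept={0}.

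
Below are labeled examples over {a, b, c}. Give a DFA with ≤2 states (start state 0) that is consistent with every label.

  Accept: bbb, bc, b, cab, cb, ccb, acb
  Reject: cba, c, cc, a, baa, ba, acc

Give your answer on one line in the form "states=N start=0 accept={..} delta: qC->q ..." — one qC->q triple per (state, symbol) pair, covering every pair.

states=2 start=0 accept={1} delta: 0a->0 0b->1 0c->0 1a->0 1b->0 1c->1

Grow the machine one transition at a time. Run the examples from 0; the earliest place one falls off (shortest prefix, ties alphabetical) gets sent to the lowest-numbered state that keeps every Accept/Reject pair distinguishable — a pair clashes when both reach the same state with identical unread suffix — and to a fresh state only if none does.
a: 0a undefined. 0a->0: ok.
b: 0b undefined. 0b->0: no, bbb/a meet in 0. Open state 1: 0b->1.
c: 0c undefined. 0c->0: ok.
ba: 1a undefined. 1a->0: ok.
bb: 1b undefined. 1b->0: ok.
bc: 1c undefined. 1c->0: no, bc/cba meet in 0. 1c->1: ok.
All examples now run through 2 states with every (state, symbol) defined. Accept strings end in {1}, Reject strings end in {0}; accept={1}.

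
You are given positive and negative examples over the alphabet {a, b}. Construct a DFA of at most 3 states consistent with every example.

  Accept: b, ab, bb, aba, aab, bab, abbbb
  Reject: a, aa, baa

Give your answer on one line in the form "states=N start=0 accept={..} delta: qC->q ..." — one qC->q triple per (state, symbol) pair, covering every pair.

Fold the examples into a partial DFA from state 0: repeatedly fix the first undefined (state, symbol) met by the shortest-then-alphabetical prefix, trying targets in increasing order and rejecting any under which an Accept and a Reject string meet in one state with the same remainder; add a state when all current targets are rejected. Accepting states are where Accept strings end.
a: 0a undefined. 0a->0: ok.
b: 0b undefined. 0b->0: no, b/a meet in 0. Open state 1: 0b->1.
ba: 1a undefined. 1a->0: no, aba/a meet in 0. 1a->1: no, b/baa meet in 1. Open state 2: 1a->2.
bb: 1b undefined. 1b->0: no, bb/a meet in 0. 1b->1: ok.
baa: 2a undefined. 2a->0: ok.
bab: 2b undefined. 2b->0: no, bab/a meet in 0. 2b->1: ok.
All examples now run through 3 states with every (state, symbol) defined. Accept strings end in {1,2}, Reject strings end in {0}; accept={1,2}.

states=3 start=0 accept={1,2} delta: 0a->0 0b->1 1a->2 1b->1 2a->0 2b->1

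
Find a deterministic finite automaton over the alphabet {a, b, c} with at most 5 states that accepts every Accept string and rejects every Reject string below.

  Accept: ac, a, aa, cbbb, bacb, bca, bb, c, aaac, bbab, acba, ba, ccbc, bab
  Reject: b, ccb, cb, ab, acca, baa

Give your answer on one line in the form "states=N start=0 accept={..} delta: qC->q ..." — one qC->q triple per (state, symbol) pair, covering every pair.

states=5 start=0 accept={0,2,3} delta: 0a->0 0b->1 0c->2 1a->3 1b->2 1c->0 2a->1 2b->4 2c->2 3a->1 3b->0 3c->1 4a->0 4b->1 4c->0

State merging on the prefix tree: take the shortest (then alphabetical) example prefix whose next move is undefined and point that move at state 0, else 1, else 2, ...; a target is out if some Accept/Reject pair would then sit in one state with the same input left (inseparable). If every existing state is out, open a new one.
a: 0a undefined. 0a->0: ok.
b: 0b undefined. 0b->0: no, a/b meet in 0. Open state 1: 0b->1.
c: 0c undefined. 0c->0: no, ac/acca meet in 0. 0c->1: no, ac/b meet in 1. Open state 2: 0c->2.
ba: 1a undefined. 1a->0: no, a/baa meet in 0. 1a->1: no, ba/b meet in 1. 1a->2: no, bacb/ccb meet in 2 with "cb" left. Open state 3: 1a->3.
bb: 1b undefined. 1b->0: no, bbab/b meet in 1. 1b->1: no, bb/b meet in 1. 1b->2: ok.
bc: 1c undefined. 1c->0: ok.
cb: 2b undefined. 2b->0: no, a/cb meet in 0. 2b->1: no, cbbb/b meet in 1. 2b->2: no, ac/cb meet in 2. 2b->3: no, acba/baa meet in 3 with "a" left. Open state 4: 2b->4.
cc: 2c undefined. 2c->0: no, a/acca meet in 0. 2c->1: no, ac/ccb meet in 2. 2c->2: ok.
baa: 3a undefined. 3a->0: no, a/baa meet in 0. 3a->1: ok.
bab: 3b undefined. 3b->0: ok.
bac: 3c undefined. 3c->0: no, bacb/b meet in 1. 3c->1: ok.
bba: 2a undefined. 2a->0: no, a/acca meet in 0. 2a->1: ok.
cbb: 4b undefined. 4b->0: no, cbbb/b meet in 1. 4b->1: ok.
acba: 4a undefined. 4a->0: ok.
ccbc: 4c undefined. 4c->0: ok.
All examples now run through 5 states with every (state, symbol) defined. Accept strings end in {0,2,3}, Reject strings end in {1,4}; accept={0,2,3}.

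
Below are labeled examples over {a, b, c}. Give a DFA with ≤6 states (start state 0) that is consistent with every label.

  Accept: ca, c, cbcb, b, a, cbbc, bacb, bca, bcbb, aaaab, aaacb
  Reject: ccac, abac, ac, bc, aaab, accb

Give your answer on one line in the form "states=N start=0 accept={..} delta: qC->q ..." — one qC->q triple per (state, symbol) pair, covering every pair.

states=3 start=0 accept={0,1} delta: 0a->1 0b->1 0c->0 1a->0 1b->2 1c->2 2a->1 2b->0 2c->1

Fold the examples into a partial DFA from state 0: repeatedly fix the first undefined (state, symbol) met by the shortest-then-alphabetical prefix, trying targets in increasing order and rejecting any under which an Accept and a Reject string meet in one state with the same remainder; add a state when all current targets are rejected. Accepting states are where Accept strings end.
a: 0a undefined. 0a->0: no, c/ac meet in 0 with "c" left. Open state 1: 0a->1.
b: 0b undefined. 0b->0: no, c/bc meet in 0 with "c" left. 0b->1: ok.
c: 0c undefined. 0c->0: ok.
aa: 1a undefined. 1a->0: ok.
ab: 1b undefined. 1b->0: no, c/aaab meet in 0. 1b->1: no, ca/aaab meet in 1. Open state 2: 1b->2.
ac: 1c undefined. 1c->0: no, ca/accb meet in 1. 1c->1: no, ca/ccac meet in 1. 1c->2: ok.
aba: 2a undefined. 2a->0: no, c/abac meet in 0. 2a->1: ok.
acc: 2c undefined. 2c->0: no, ca/accb meet in 1. 2c->1: ok.
bcb: 2b undefined. 2b->0: ok.
All examples now run through 3 states with every (state, symbol) defined. Accept strings end in {0,1}, Reject strings end in {2}; accept={0,1}.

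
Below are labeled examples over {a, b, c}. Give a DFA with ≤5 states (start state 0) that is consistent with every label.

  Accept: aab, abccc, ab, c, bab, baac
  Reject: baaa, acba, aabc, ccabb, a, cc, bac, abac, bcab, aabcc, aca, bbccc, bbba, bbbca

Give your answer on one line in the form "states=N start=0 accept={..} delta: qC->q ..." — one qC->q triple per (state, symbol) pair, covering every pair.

Fold the examples into a partial DFA from state 0: repeatedly fix the first undefined (state, symbol) met by the shortest-then-alphabetical prefix, trying targets in increasing order and rejecting any under which an Accept and a Reject string meet in one state with the same remainder; add a state when all current targets are rejected. Accepting states are where Accept strings end.
a: 0a undefined. 0a->0: ok.
b: 0b undefined. 0b->0: no, aab/baaa meet in 0. Open state 1: 0b->1.
c: 0c undefined. 0c->0: no, c/a meet in 0. 0c->1: ok.
ba: 1a undefined. 1a->0: no, aab/bac meet in 1. 1a->1: no, aab/baaa meet in 1. Open state 2: 1a->2.
bb: 1b undefined. 1b->0: ok.
bc: 1c undefined. 1c->0: no, aab/bcab meet in 1. 1c->1: no, aab/aabc meet in 1. 1c->2: ok.
baa: 2a undefined. 2a->0: no, aab/bcab meet in 1. 2a->1: no, aab/ccabb meet in 1. 2a->2: no, bab/bcab meet in 2 with "b" left. Open state 3: 2a->3.
bab: 2b undefined. 2b->0: no, bab/acba meet in 0. 2b->1: ok.
bac: 2c undefined. 2c->0: ok.
baaa: 3a undefined. 3a->0: ok.
baac: 3c undefined. 3c->0: no, baac/baaa meet in 0. 3c->1: ok.
bcab: 3b undefined. 3b->0: no, aab/ccabb meet in 1. 3b->1: no, aab/bcab meet in 1. 3b->2: no, aab/ccabb meet in 1. 3b->3: ok.
All examples now run through 4 states with every (state, symbol) defined. Accept strings end in {1}, Reject strings end in {0,2,3}; accept={1}.

states=4 start=0 accept={1} delta: 0a->0 0b->1 0c->1 1a->2 1b->0 1c->2 2a->3 2b->1 2c->0 3a->0 3b->3 3c->1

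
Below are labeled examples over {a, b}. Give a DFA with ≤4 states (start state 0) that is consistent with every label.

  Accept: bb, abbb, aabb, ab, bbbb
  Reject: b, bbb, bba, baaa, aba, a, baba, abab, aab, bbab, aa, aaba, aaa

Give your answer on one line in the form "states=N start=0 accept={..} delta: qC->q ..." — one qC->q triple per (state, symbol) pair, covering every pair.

Grow the machine one transition at a time. Run the examples from 0; the earliest place one falls off (shortest prefix, ties alphabetical) gets sent to the lowest-numbered state that keeps every Accept/Reject pair distinguishable — a pair clashes when both reach the same state with identical unread suffix — and to a fresh state only if none does.
a: 0a undefined. 0a->0: no, abbb/bbb meet in 0 with "bbb" left. Open state 1: 0a->1.
b: 0b undefined. 0b->0: no, bb/b meet in 0. 0b->1: ok.
aa: 1a undefined. 1a->0: ok.
ab: 1b undefined. 1b->0: no, bb/baaa meet in 0. 1b->1: no, bb/b meet in 1. Open state 2: 1b->2.
aba: 2a undefined. 2a->0: ok.
abb: 2b undefined. 2b->0: no, abbb/b meet in 1. 2b->1: ok.
All examples now run through 3 states with every (state, symbol) defined. Accept strings end in {2}, Reject strings end in {0,1}; accept={2}.

states=3 start=0 accept={2} delta: 0a->1 0b->1 1a->0 1b->2 2a->0 2b->1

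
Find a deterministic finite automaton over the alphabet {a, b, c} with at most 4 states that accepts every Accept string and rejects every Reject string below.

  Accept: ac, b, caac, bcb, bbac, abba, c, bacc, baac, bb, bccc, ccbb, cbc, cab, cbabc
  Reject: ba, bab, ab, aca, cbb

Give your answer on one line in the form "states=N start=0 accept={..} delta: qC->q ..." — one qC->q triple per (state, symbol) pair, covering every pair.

states=4 start=0 accept={0,2,3} delta: 0a->1 0b->0 0c->2 1a->0 1b->1 1c->0 2a->0 2b->3 2c->0 3a->0 3b->1 3c->0

Fold the examples into a partial DFA from state 0: repeatedly fix the first undefined (state, symbol) met by the shortest-then-alphabetical prefix, trying targets in increasing order and rejecting any under which an Accept and a Reject string meet in one state with the same remainder; add a state when all current targets are rejected. Accepting states are where Accept strings end.
a: 0a undefined. 0a->0: no, b/ab meet in 0 with "b" left. Open state 1: 0a->1.
b: 0b undefined. 0b->0: ok.
c: 0c undefined. 0c->0: no, b/cbb meet in 0. 0c->1: no, bcb/bab meet in 1 with "b" left. Open state 2: 0c->2.
ab: 1b undefined. 1b->0: no, b/bab meet in 0. 1b->1: ok.
ac: 1c undefined. 1c->0: ok.
ca: 2a undefined. 2a->0: ok.
cb: 2b undefined. 2b->0: no, ac/cbb meet in 0. 2b->1: no, bcb/ba meet in 1. 2b->2: no, bcb/cbb meet in 2. Open state 3: 2b->3.
cc: 2c undefined. 2c->0: ok.
baa: 1a undefined. 1a->0: ok.
cba: 3a undefined. 3a->0: ok.
cbb: 3b undefined. 3b->0: no, ac/cbb meet in 0. 3b->1: ok.
cbc: 3c undefined. 3c->0: ok.
All examples now run through 4 states with every (state, symbol) defined. Accept strings end in {0,2,3}, Reject strings end in {1}; accept={0,2,3}.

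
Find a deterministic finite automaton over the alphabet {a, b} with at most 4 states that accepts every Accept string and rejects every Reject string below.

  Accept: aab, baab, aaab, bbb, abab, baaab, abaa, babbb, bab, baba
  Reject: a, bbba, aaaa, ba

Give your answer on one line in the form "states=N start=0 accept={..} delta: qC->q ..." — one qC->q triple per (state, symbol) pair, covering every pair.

states=4 start=0 accept={1,3} delta: 0a->0 0b->1 1a->2 1b->0 2a->3 2b->3 3a->3 3b->3

State merging on the prefix tree: take the shortest (then alphabetical) example prefix whose next move is undefined and point that move at state 0, else 1, else 2, ...; a target is out if some Accept/Reject pair would then sit in one state with the same input left (inseparable). If every existing state is out, open a new one.
a: 0a undefined. 0a->0: ok.
b: 0b undefined. 0b->0: no, aab/a meet in 0. Open state 1: 0b->1.
ba: 1a undefined. 1a->0: no, abaa/a meet in 0. 1a->1: no, aab/ba meet in 1. Open state 2: 1a->2.
bb: 1b undefined. 1b->0: ok.
baa: 2a undefined. 2a->0: no, abaa/a meet in 0. 2a->1: no, baab/a meet in 0. 2a->2: no, abaa/bbba meet in 2. Open state 3: 2a->3.
bab: 2b undefined. 2b->0: no, abab/a meet in 0. 2b->1: no, baba/bbba meet in 2. 2b->2: no, abab/bbba meet in 2. 2b->3: ok.
baaa: 3a undefined. 3a->0: no, baba/a meet in 0. 3a->1: no, baaab/a meet in 0. 3a->2: no, baba/bbba meet in 2. 3a->3: ok.
baab: 3b undefined. 3b->0: no, baab/a meet in 0. 3b->1: no, babbb/a meet in 0. 3b->2: no, baab/bbba meet in 2. 3b->3: ok.
All examples now run through 4 states with every (state, symbol) defined. Accept strings end in {1,3}, Reject strings end in {0,2}; accept={1,3}.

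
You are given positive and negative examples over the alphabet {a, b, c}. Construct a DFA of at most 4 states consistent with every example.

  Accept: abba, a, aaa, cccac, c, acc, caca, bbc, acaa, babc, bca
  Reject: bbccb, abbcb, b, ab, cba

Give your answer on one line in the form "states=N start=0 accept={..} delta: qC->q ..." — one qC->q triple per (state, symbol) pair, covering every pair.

states=2 start=0 accept={0} delta: 0a->0 0b->1 0c->0 1a->1 1b->0 1c->0

Fold the examples into a partial DFA from state 0: repeatedly fix the first undefined (state, symbol) met by the shortest-then-alphabetical prefix, trying targets in increasing order and rejecting any under which an Accept and a Reject string meet in one state with the same remainder; add a state when all current targets are rejected. Accepting states are where Accept strings end.
a: 0a undefined. 0a->0: ok.
b: 0b undefined. 0b->0: no, abba/b meet in 0. Open state 1: 0b->1.
c: 0c undefined. 0c->0: ok.
ba: 1a undefined. 1a->0: no, a/cba meet in 0. 1a->1: ok.
bb: 1b undefined. 1b->0: ok.
bc: 1c undefined. 1c->0: ok.
All examples now run through 2 states with every (state, symbol) defined. Accept strings end in {0}, Reject strings end in {1}; accept={0}.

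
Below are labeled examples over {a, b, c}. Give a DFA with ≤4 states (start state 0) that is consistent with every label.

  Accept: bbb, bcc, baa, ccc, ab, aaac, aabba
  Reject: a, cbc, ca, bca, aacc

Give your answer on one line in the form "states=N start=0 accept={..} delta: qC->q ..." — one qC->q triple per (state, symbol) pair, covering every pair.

State merging on the prefix tree: take the shortest (then alphabetical) example prefix whose next move is undefined and point that move at state 0, else 1, else 2, ...; a target is out if some Accept/Reject pair would then sit in one state with the same input left (inseparable). If every existing state is out, open a new one.
a: 0a undefined. 0a->0: ok.
b: 0b undefined. 0b->0: no, bbb/a meet in 0. Open state 1: 0b->1.
c: 0c undefined. 0c->0: no, ccc/a meet in 0. 0c->1: ok.
ba: 1a undefined. 1a->0: no, baa/a meet in 0. 1a->1: no, baa/ca meet in 1. Open state 2: 1a->2.
bb: 1b undefined. 1b->0: no, bbb/cbc meet in 1. 1b->1: no, aabba/ca meet in 2. 1b->2: ok.
bc: 1c undefined. 1c->0: ok.
baa: 2a undefined. 2a->0: no, baa/a meet in 0. 2a->1: ok.
bbb: 2b undefined. 2b->0: no, bbb/a meet in 0. 2b->1: ok.
cbc: 2c undefined. 2c->0: ok.
All examples now run through 3 states with every (state, symbol) defined. Accept strings end in {1}, Reject strings end in {0,2}; accept={1}.

states=3 start=0 accept={1} delta: 0a->0 0b->1 0c->1 1a->2 1b->2 1c->0 2a->1 2b->1 2c->0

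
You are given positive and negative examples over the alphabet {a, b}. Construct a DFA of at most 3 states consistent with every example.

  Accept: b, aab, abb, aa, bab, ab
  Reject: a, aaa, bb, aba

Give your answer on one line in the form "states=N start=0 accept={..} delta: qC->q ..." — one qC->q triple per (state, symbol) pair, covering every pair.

Fold the examples into a partial DFA from state 0: repeatedly fix the first undefined (state, symbol) met by the shortest-then-alphabetical prefix, trying targets in increasing order and rejecting any under which an Accept and a Reject string meet in one state with the same remainder; add a state when all current targets are rejected. Accepting states are where Accept strings end.
a: 0a undefined. 0a->0: no, abb/bb meet in 0 with "bb" left. Open state 1: 0a->1.
b: 0b undefined. 0b->0: no, b/bb meet in 0. 0b->1: no, b/a meet in 1. Open state 2: 0b->2.
aa: 1a undefined. 1a->0: ok.
ab: 1b undefined. 1b->0: ok.
ba: 2a undefined. 2a->0: ok.
bb: 2b undefined. 2b->0: no, aa/bb meet in 0. 2b->1: ok.
All examples now run through 3 states with every (state, symbol) defined. Accept strings end in {0,2}, Reject strings end in {1}; accept={0,2}.

states=3 start=0 accept={0,2} delta: 0a->1 0b->2 1a->0 1b->0 2a->0 2b->1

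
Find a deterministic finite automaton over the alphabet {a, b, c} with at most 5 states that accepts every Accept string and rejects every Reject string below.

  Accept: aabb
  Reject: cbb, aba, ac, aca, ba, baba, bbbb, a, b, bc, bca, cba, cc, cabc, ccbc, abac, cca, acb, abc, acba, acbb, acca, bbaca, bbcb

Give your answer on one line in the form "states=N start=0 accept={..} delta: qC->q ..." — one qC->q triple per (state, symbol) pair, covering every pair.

Grow the machine one transition at a time. Run the examples from 0; the earliest place one falls off (shortest prefix, ties alphabetical) gets sent to the lowest-numbered state that keeps every Accept/Reject pair distinguishable — a pair clashes when both reach the same state with identical unread suffix — and to a fresh state only if none does.
a: 0a undefined. 0a->0: ok.
b: 0b undefined. 0b->0: no, aabb/aba meet in 0. Open state 1: 0b->1.
c: 0c undefined. 0c->0: no, aabb/cbb meet in 1 with "b" left. 0c->1: no, aabb/acb meet in 1 with "b" left. Open state 2: 0c->2.
ba: 1a undefined. 1a->0: ok.
bb: 1b undefined. 1b->0: no, aabb/aba meet in 0. 1b->1: no, aabb/bbbb meet in 1. 1b->2: no, aabb/ac meet in 2. Open state 3: 1b->3.
bc: 1c undefined. 1c->0: ok.
ca: 2a undefined. 2a->0: ok.
cb: 2b undefined. 2b->0: ok.
cc: 2c undefined. 2c->0: ok.
bba: 3a undefined. 3a->0: ok.
bbb: 3b undefined. 3b->0: ok.
bbc: 3c undefined. 3c->0: ok.
All examples now run through 4 states with every (state, symbol) defined. Accept strings end in {3}, Reject strings end in {0,1,2}; accept={3}.

states=4 start=0 accept={3} delta: 0a->0 0b->1 0c->2 1a->0 1b->3 1c->0 2a->0 2b->0 2c->0 3a->0 3b->0 3c->0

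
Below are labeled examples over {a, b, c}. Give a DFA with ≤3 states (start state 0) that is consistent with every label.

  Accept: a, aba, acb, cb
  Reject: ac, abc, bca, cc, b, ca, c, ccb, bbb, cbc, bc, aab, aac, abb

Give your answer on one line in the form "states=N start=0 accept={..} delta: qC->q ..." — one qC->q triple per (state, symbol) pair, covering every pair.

states=3 start=0 accept={0} delta: 0a->0 0b->1 0c->2 1a->0 1b->1 1c->2 2a->1 2b->0 2c->1

State merging on the prefix tree: take the shortest (then alphabetical) example prefix whose next move is undefined and point that move at state 0, else 1, else 2, ...; a target is out if some Accept/Reject pair would then sit in one state with the same input left (inseparable). If every existing state is out, open a new one.
a: 0a undefined. 0a->0: ok.
b: 0b undefined. 0b->0: no, a/b meet in 0. Open state 1: 0b->1.
c: 0c undefined. 0c->0: no, a/ac meet in 0. 0c->1: no, aba/ca meet in 1 with "a" left. Open state 2: 0c->2.
bb: 1b undefined. 1b->0: no, a/abb meet in 0. 1b->1: ok.
bc: 1c undefined. 1c->0: no, a/abc meet in 0. 1c->1: no, aba/bca meet in 1 with "a" left. 1c->2: ok.
ca: 2a undefined. 2a->0: no, a/bca meet in 0. 2a->1: ok.
cb: 2b undefined. 2b->0: ok.
cc: 2c undefined. 2c->0: no, a/cc meet in 0. 2c->1: ok.
aba: 1a undefined. 1a->0: ok.
All examples now run through 3 states with every (state, symbol) defined. Accept strings end in {0}, Reject strings end in {1,2}; accept={0}.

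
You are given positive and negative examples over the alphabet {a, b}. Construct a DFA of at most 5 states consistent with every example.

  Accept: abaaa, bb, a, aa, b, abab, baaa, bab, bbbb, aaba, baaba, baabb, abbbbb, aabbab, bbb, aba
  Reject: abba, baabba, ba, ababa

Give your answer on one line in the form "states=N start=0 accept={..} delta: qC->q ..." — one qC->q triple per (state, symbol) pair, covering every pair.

states=4 start=0 accept={1,2,3} delta: 0a->1 0b->2 1a->1 1b->3 2a->0 2b->1 3a->3 3b->2

Grow the machine one transition at a time. Run the examples from 0; the earliest place one falls off (shortest prefix, ties alphabetical) gets sent to the lowest-numbered state that keeps every Accept/Reject pair distinguishable — a pair clashes when both reach the same state with identical unread suffix — and to a fresh state only if none does.
a: 0a undefined. 0a->0: no, aaba/ba meet in 0 with "ba" left. Open state 1: 0a->1.
b: 0b undefined. 0b->0: no, a/ba meet in 1. 0b->1: no, aa/ba meet in 1 with "a" left. Open state 2: 0b->2.
aa: 1a undefined. 1a->0: no, aaba/ba meet in 2 with "a" left. 1a->1: ok.
ab: 1b undefined. 1b->0: no, abaaa/ababa meet in 1. 1b->1: no, abaaa/abba meet in 1. 1b->2: no, aaba/ba meet in 2 with "a" left. Open state 3: 1b->3.
ba: 2a undefined. 2a->0: ok.
bb: 2b undefined. 2b->0: no, bb/ba meet in 0. 2b->1: ok.
aba: 3a undefined. 3a->0: no, aaba/ba meet in 0. 3a->1: no, abaaa/ababa meet in 1. 3a->2: no, abaaa/ababa meet in 1. 3a->3: ok.
abb: 3b undefined. 3b->0: no, bb/abba meet in 1. 3b->1: no, bb/abba meet in 1. 3b->2: ok.
All examples now run through 4 states with every (state, symbol) defined. Accept strings end in {1,2,3}, Reject strings end in {0}; accept={1,2,3}.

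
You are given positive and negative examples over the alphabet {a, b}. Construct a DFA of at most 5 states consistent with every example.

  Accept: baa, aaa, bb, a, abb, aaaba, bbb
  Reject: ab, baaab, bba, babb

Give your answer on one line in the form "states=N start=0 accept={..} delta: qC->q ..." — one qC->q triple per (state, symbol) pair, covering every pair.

states=4 start=0 accept={0,2,3} delta: 0a->0 0b->1 1a->2 1b->3 2a->0 2b->0 3a->1 3b->0

Grow the machine one transition at a time. Run the examples from 0; the earliest place one falls off (shortest prefix, ties alphabetical) gets sent to the lowest-numbered state that keeps every Accept/Reject pair distinguishable — a pair clashes when both reach the same state with identical unread suffix — and to a fresh state only if none does.
a: 0a undefined. 0a->0: ok.
b: 0b undefined. 0b->0: no, baa/ab meet in 0. Open state 1: 0b->1.
ba: 1a undefined. 1a->0: no, bb/babb meet in 1 with "b" left. 1a->1: no, baa/ab meet in 1. Open state 2: 1a->2.
bb: 1b undefined. 1b->0: no, aaa/bba meet in 0. 1b->1: no, bb/ab meet in 1. 1b->2: no, baa/bba meet in 2 with "a" left. Open state 3: 1b->3.
baa: 2a undefined. 2a->0: ok.
bab: 2b undefined. 2b->0: ok.
bba: 3a undefined. 3a->0: no, baa/bba meet in 0. 3a->1: ok.
bbb: 3b undefined. 3b->0: ok.
All examples now run through 4 states with every (state, symbol) defined. Accept strings end in {0,2,3}, Reject strings end in {1}; accept={0,2,3}.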